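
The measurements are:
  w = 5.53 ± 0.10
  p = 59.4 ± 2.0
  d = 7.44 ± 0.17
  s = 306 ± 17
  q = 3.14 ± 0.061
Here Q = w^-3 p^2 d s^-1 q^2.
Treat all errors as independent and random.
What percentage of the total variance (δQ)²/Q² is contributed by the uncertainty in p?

(δQ/Q)² = (-3·δw/w)² + (2·δp/p)² + (1·δd/d)² + (-1·δs/s)² + (2·δq/q)²
  w term: (-3×0.0181)² = 0.00294
  p term: (2×0.0337)² = 0.00453
  d term: (1×0.0228)² = 0.000522
  s term: (-1×0.0556)² = 0.00309
  q term: (2×0.0194)² = 0.00151
Total = 0.0126. Share from p = 0.00453/0.0126 = 0.360.

36.0%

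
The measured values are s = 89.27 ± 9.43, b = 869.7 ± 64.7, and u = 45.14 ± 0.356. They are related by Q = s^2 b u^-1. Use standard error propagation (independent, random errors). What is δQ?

For a monomial Q ∝ s^2, b, u^-1, fractional errors add in quadrature:
  (2·δs/s)² = (2×0.106)² = 0.0446;  (1·δb/b)² = (1×0.0744)² = 0.00553;  (-1·δu/u)² = (-1×0.00789)² = 6.22e-05
δQ/Q = √(0.0502) = 0.224
Q = 153500, so δQ = 0.224 × 153500 = 34400.

34400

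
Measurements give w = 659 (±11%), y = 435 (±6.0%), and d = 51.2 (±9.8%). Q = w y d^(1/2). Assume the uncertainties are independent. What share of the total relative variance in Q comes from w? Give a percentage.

66.8%

(δQ/Q)² = (1·δw/w)² + (1·δy/y)² + (½·δd/d)²
  w term: (1×0.110)² = 0.0121
  y term: (1×0.0600)² = 0.00360
  d term: (0.5×0.0980)² = 0.00240
Total = 0.0181. Share from w = 0.0121/0.0181 = 0.668.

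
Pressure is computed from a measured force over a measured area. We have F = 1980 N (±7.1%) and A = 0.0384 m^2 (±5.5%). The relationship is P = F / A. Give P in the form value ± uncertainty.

51600 ± 4630 Pa

Each factor contributes (exponent × relative error)² to (δP/P)²:
  (1·δF/F)² = (1×0.0710)² = 0.00504;  (-1·δA/A)² = (-1×0.0550)² = 0.00302
δP/P = √(0.00807) = 0.0898
P = 51600 Pa, so δP = 0.0898 × 51600 = 4630 Pa.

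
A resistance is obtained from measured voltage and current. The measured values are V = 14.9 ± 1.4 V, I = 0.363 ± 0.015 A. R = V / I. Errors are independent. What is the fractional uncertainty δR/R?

0.103

R is a product of powers, so relative uncertainties combine in quadrature:
  (1·δV/V)² = (1×0.0940)² = 0.00883;  (-1·δI/I)² = (-1×0.0413)² = 0.00171
δR/R = √(0.0105) = 0.103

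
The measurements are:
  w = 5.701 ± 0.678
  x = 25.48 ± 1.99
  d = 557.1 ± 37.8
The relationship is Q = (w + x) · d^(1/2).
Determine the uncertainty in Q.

Let u = w + x = 31.18. δu = √(δw² + δx²) = √(0.460 + 3.96) = 2.10, so δu/u = 0.0674.
Q is then a monomial in u, d:
δQ/Q = √((δu/u)² + (½·δd/d)²) = √(0.00455 + 0.00115) = 0.0755
Q = 736.0, so δQ = 0.0755 × 736.0 = 55.5.

55.5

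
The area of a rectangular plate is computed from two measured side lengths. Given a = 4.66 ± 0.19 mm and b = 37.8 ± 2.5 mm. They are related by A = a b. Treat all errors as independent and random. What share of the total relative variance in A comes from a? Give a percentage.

(δA/A)² = (1·δa/a)² + (1·δb/b)²
  a term: (1×0.0408)² = 0.00166
  b term: (1×0.0661)² = 0.00437
Total = 0.00604. Share from a = 0.00166/0.00604 = 0.275.

27.5%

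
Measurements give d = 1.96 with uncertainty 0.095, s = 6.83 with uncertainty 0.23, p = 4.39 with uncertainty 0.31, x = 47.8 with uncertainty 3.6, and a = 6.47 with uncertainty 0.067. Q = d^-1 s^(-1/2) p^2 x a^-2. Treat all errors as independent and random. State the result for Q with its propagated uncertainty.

4.30 ± 0.728

Products/powers → add relative errors in quadrature, weighted by exponent:
  (-1·δd/d)² = (-1×0.0485)² = 0.00235;  (−½·δs/s)² = (-0.5×0.0337)² = 0.000284;  (2·δp/p)² = (2×0.0706)² = 0.0199;  (1·δx/x)² = (1×0.0753)² = 0.00567;  (-2·δa/a)² = (-2×0.0104)² = 0.000429
δQ/Q = √(0.0287) = 0.169
Q = 4.30, so δQ = 0.169 × 4.30 = 0.728.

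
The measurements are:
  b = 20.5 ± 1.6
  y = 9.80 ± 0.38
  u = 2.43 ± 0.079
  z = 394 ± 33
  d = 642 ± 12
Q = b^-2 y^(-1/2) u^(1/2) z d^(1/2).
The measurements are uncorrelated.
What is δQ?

Since Q is a product/quotient, work with relative uncertainties:
  (-2·δb/b)² = (-2×0.0780)² = 0.0244;  (−½·δy/y)² = (-0.5×0.0388)² = 0.000376;  (½·δu/u)² = (0.5×0.0325)² = 0.000264;  (1·δz/z)² = (1×0.0838)² = 0.00702;  (½·δd/d)² = (0.5×0.0187)² = 8.73e-05
δQ/Q = √(0.0321) = 0.179
Q = 11.8, so δQ = 0.179 × 11.8 = 2.12.

2.12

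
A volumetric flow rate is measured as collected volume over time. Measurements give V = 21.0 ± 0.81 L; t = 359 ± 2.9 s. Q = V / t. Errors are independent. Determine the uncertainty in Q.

Each factor contributes (exponent × relative error)² to (δQ/Q)²:
  (1·δV/V)² = (1×0.0386)² = 0.00149;  (-1·δt/t)² = (-1×0.00808)² = 6.53e-05
δQ/Q = √(0.00155) = 0.0394
Q = 0.0585 L/s, so δQ = 0.0394 × 0.0585 = 0.00231 L/s.

0.00231 L/s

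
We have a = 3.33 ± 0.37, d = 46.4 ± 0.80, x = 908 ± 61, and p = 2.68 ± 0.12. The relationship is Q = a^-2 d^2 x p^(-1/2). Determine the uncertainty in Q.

25400

Q is a product of powers, so relative uncertainties combine in quadrature:
  (-2·δa/a)² = (-2×0.111)² = 0.0494;  (2·δd/d)² = (2×0.0172)² = 0.00119;  (1·δx/x)² = (1×0.0672)² = 0.00451;  (−½·δp/p)² = (-0.5×0.0448)² = 0.000501
δQ/Q = √(0.0556) = 0.236
Q = 1.08e+05, so δQ = 0.236 × 1.08e+05 = 25400.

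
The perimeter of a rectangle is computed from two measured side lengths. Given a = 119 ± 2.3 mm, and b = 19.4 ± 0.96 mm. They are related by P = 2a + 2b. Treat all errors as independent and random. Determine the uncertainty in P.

Sums and differences: (δP)² = Σ (cᵢ δxᵢ)².
  (2·δa)² = 21.2;  (2·δb)² = 3.69
δP = √(24.8) = 4.98 mm

4.98 mm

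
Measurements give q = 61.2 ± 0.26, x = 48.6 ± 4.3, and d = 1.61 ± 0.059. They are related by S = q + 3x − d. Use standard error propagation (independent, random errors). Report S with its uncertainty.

S is a linear combination, so absolute uncertainties add in quadrature:
  (δq)² = 0.0676;  (3·δx)² = 166;  (δd)² = 0.00348
δS = √(166) = 12.9
S = 205.

205 ± 12.9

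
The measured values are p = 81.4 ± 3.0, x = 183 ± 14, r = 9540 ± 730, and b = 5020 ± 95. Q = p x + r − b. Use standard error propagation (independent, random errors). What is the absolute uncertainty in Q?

Let w = p·x = 14900. δw/w = √((1·δp/p)² + (1·δx/x)²) = √(0.00136 + 0.00585) = 0.0849, so δw = 1260.
Q = w + r − b: δQ = √(δw² + δr² + δb²) = √(1.6e+06 + 5.33e+05 + 9020) = 1460

1460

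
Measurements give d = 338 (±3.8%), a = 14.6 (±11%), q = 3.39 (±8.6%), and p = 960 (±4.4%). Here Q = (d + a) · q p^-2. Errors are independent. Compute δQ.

0.000167

Let u = d + a = 353. δu = √(δd² + δa²) = √(165 + 2.58) = 12.9, so δu/u = 0.0367.
Q is then a monomial in u, q, p:
δQ/Q = √((δu/u)² + (1·δq/q)² + (-2·δp/p)²) = √(0.00135 + 0.00740 + 0.00774) = 0.128
Q = 0.00130, so δQ = 0.128 × 0.00130 = 0.000167.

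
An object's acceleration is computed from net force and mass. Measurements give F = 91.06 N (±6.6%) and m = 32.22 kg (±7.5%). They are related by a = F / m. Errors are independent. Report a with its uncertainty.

Since a is a product/quotient, work with relative uncertainties:
  (1·δF/F)² = (1×0.0660)² = 0.00436;  (-1·δm/m)² = (-1×0.0750)² = 0.00562
δa/a = √(0.00998) = 0.0999
a = 2.826 m/s^2, so δa = 0.0999 × 2.826 = 0.282 m/s^2.

2.826 ± 0.282 m/s^2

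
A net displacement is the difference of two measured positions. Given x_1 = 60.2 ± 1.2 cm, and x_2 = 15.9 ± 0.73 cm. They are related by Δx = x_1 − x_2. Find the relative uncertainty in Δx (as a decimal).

0.0317

Sums and differences: (δΔx)² = Σ (cᵢ δxᵢ)².
  (δx_1)² = 1.44;  (δx_2)² = 0.533
δΔx = √(1.97) = 1.40 cm
Δx = 44.3 cm, so δΔx/Δx = 1.40/44.3 = 0.0317.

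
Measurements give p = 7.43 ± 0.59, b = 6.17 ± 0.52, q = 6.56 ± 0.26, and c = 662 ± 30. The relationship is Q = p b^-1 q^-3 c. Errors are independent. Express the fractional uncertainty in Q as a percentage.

17.2%

Each factor contributes (exponent × relative error)² to (δQ/Q)²:
  (1·δp/p)² = (1×0.0794)² = 0.00631;  (-1·δb/b)² = (-1×0.0843)² = 0.00710;  (-3·δq/q)² = (-3×0.0396)² = 0.0141;  (1·δc/c)² = (1×0.0453)² = 0.00205
δQ/Q = √(0.0296) = 0.172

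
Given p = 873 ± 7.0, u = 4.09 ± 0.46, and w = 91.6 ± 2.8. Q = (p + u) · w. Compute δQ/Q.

Let h = p + u = 877. δh = √(δp² + δu²) = √(49.0 + 0.212) = 7.02, so δh/h = 0.00800.
Q is then a monomial in h, w:
δQ/Q = √((δh/h)² + (1·δw/w)²) = √(6.4e-05 + 0.000934) = 0.0316

0.0316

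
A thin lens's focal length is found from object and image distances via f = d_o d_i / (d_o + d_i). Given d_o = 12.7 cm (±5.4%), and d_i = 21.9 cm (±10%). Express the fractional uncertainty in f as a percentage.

5.02%

∂f/∂d_o = (d_i/(d_o+d_i))² = 0.401;  ∂f/∂d_i = (d_o/(d_o+d_i))² = 0.135
δf = √((∂f/∂d_o · δd_o)² + (∂f/∂d_i · δd_i)²) = √(0.0755 + 0.0871) = 0.403 cm
f = 8.04 cm, so δf/f = 0.403/8.04 = 0.0502.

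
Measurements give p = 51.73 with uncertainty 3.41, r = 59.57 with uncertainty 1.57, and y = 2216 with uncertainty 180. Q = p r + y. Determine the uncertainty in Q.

Let w = p·r = 3082. δw/w = √((1·δp/p)² + (1·δr/r)²) = √(0.00435 + 0.000695) = 0.0710, so δw = 219.
Q = w + y: δQ = √(δw² + δy²) = √(47900 + 32400) = 283

283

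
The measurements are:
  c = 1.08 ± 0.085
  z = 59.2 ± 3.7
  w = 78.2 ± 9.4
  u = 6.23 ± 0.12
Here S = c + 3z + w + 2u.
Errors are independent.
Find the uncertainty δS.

Absolute uncertainties add in quadrature for a linear combination:
  (δc)² = 0.00723;  (3·δz)² = 123;  (δw)² = 88.4;  (2·δu)² = 0.0576
δS = √(212) = 14.5

14.5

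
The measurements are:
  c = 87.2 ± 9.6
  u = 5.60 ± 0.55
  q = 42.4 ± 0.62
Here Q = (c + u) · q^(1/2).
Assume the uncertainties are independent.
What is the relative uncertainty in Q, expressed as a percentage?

Let w = c + u = 92.8. δw = √(δc² + δu²) = √(92.2 + 0.303) = 9.62, so δw/w = 0.104.
Q is then a monomial in w, q:
δQ/Q = √((δw/w)² + (½·δq/q)²) = √(0.0107 + 5.35e-05) = 0.104

10.4%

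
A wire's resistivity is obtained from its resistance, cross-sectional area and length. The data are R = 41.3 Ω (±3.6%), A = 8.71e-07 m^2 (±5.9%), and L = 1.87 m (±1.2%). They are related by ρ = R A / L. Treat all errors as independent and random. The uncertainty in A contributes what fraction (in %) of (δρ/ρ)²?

(δρ/ρ)² = (1·δR/R)² + (1·δA/A)² + (-1·δL/L)²
  R term: (1×0.0360)² = 0.00130
  A term: (1×0.0590)² = 0.00348
  L term: (-1×0.0120)² = 0.000144
Total = 0.00492. Share from A = 0.00348/0.00492 = 0.707.

70.7%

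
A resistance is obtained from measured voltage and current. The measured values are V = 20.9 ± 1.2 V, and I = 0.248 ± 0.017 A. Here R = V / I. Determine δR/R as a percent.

8.94%

R is a product of powers, so relative uncertainties combine in quadrature:
  (1·δV/V)² = (1×0.0574)² = 0.00330;  (-1·δI/I)² = (-1×0.0685)² = 0.00470
δR/R = √(0.00800) = 0.0894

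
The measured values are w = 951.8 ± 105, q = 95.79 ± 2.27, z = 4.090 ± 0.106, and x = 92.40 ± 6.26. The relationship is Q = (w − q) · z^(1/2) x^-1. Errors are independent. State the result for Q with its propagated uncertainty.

18.74 ± 2.64

Let u = w − q = 856.0. δu = √(δw² + δq²) = √(11000 + 5.15) = 105, so δu/u = 0.123.
Q is then a monomial in u, z, x:
δQ/Q = √((δu/u)² + (½·δz/z)² + (-1·δx/x)²) = √(0.0151 + 0.000168 + 0.00459) = 0.141
Q = 18.74, so δQ = 0.141 × 18.74 = 2.64.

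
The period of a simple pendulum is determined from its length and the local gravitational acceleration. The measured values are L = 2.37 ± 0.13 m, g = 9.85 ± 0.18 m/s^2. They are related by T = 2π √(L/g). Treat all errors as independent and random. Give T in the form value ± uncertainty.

3.08 ± 0.0891 s

Relative error in a monomial: (δT/T)² = Σ (nᵢ · δxᵢ/xᵢ)².
  (½·δL/L)² = (0.5×0.0549)² = 0.000752;  (−½·δg/g)² = (-0.5×0.0183)² = 8.35e-05
δT/T = √(0.000836) = 0.0289
T = 3.08 s, so δT = 0.0289 × 3.08 = 0.0891 s.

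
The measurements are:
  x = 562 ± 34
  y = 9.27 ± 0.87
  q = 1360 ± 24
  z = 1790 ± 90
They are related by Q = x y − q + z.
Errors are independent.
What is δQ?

589

Let p = x·y = 5210. δp/p = √((1·δx/x)² + (1·δy/y)²) = √(0.00366 + 0.00881) = 0.112, so δp = 582.
Q = p − q + z: δQ = √(δp² + δq² + δz²) = √(3.38e+05 + 576 + 8100) = 589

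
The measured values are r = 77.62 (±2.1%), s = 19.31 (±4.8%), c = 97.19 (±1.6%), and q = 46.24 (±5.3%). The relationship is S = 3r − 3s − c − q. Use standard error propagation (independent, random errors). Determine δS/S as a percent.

20.1%

S is a linear combination, so absolute uncertainties add in quadrature:
  (3·δr)² = 23.9;  (3·δs)² = 7.73;  (δc)² = 2.42;  (δq)² = 6.01
δS = √(40.1) = 6.33
S = 31.50, so δS/S = 6.33/31.50 = 0.201.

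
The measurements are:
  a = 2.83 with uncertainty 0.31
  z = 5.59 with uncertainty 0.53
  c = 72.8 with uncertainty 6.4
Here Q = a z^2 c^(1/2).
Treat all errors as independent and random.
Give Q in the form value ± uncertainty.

Relative error in a monomial: (δQ/Q)² = Σ (nᵢ · δxᵢ/xᵢ)².
  (1·δa/a)² = (1×0.110)² = 0.0120;  (2·δz/z)² = (2×0.0948)² = 0.0360;  (½·δc/c)² = (0.5×0.0879)² = 0.00193
δQ/Q = √(0.0499) = 0.223
Q = 755, so δQ = 0.223 × 755 = 169.

755 ± 169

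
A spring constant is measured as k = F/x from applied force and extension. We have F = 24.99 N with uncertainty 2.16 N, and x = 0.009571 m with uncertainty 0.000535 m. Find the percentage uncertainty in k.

10.3%

Products/powers → add relative errors in quadrature, weighted by exponent:
  (1·δF/F)² = (1×0.0864)² = 0.00747;  (-1·δx/x)² = (-1×0.0559)² = 0.00312
δk/k = √(0.0106) = 0.103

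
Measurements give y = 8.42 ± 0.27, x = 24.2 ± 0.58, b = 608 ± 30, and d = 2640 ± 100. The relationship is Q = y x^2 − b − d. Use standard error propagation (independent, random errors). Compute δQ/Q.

Let p = y·x^2 = 4930. δp/p = √((1·δy/y)² + (2·δx/x)²) = √(0.00103 + 0.00230) = 0.0577, so δp = 284.
Q = p − b − d: δQ = √(δp² + δb² + δd²) = √(80900 + 900 + 10000) = 303
Q = 1680, so δQ/Q = 303/1680 = 0.180.

0.180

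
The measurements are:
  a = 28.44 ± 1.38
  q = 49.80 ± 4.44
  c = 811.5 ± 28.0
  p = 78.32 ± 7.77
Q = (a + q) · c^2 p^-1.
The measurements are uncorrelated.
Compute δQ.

88600

Let u = a + q = 78.24. δu = √(δa² + δq²) = √(1.90 + 19.7) = 4.65, so δu/u = 0.0594.
Q is then a monomial in u, c, p:
δQ/Q = √((δu/u)² + (2·δc/c)² + (-1·δp/p)²) = √(0.00353 + 0.00476 + 0.00984) = 0.135
Q = 657900, so δQ = 0.135 × 657900 = 88600.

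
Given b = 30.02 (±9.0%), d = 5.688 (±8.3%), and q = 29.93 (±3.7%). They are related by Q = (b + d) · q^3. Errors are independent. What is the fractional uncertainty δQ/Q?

0.135

Let u = b + d = 35.71. δu = √(δb² + δd²) = √(7.30 + 0.223) = 2.74, so δu/u = 0.0768.
Q is then a monomial in u, q:
δQ/Q = √((δu/u)² + (3·δq/q)²) = √(0.00590 + 0.0123) = 0.135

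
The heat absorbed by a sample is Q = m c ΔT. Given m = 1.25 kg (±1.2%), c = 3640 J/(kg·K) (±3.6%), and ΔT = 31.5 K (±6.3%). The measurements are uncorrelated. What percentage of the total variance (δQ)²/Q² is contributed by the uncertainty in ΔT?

(δQ/Q)² = (1·δm/m)² + (1·δc/c)² + (1·δΔT/ΔT)²
  m term: (1×0.0120)² = 0.000144
  c term: (1×0.0360)² = 0.00130
  ΔT term: (1×0.0630)² = 0.00397
Total = 0.00541. Share from ΔT = 0.00397/0.00541 = 0.734.

73.4%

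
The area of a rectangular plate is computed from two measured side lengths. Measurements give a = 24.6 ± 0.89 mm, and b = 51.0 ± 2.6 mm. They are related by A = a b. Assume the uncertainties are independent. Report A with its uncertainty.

1250 ± 78.4 mm^2

Since A is a product/quotient, work with relative uncertainties:
  (1·δa/a)² = (1×0.0362)² = 0.00131;  (1·δb/b)² = (1×0.0510)² = 0.00260
δA/A = √(0.00391) = 0.0625
A = 1250 mm^2, so δA = 0.0625 × 1250 = 78.4 mm^2.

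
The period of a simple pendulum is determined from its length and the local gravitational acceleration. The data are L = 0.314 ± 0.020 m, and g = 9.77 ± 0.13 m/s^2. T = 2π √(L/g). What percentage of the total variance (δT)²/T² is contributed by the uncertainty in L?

95.8%

(δT/T)² = (½·δL/L)² + (−½·δg/g)²
  L term: (0.5×0.0637)² = 0.00101
  g term: (-0.5×0.0133)² = 4.43e-05
Total = 0.00106. Share from L = 0.00101/0.00106 = 0.958.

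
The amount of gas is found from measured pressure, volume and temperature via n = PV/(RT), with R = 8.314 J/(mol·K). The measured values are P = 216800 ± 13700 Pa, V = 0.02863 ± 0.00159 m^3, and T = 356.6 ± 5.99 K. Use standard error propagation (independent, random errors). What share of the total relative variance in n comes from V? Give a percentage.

(δn/n)² = (1·δP/P)² + (1·δV/V)² + (-1·δT/T)²
  P term: (1×0.0632)² = 0.00399
  V term: (1×0.0555)² = 0.00308
  T term: (-1×0.0168)² = 0.000282
Total = 0.00736. Share from V = 0.00308/0.00736 = 0.419.

41.9%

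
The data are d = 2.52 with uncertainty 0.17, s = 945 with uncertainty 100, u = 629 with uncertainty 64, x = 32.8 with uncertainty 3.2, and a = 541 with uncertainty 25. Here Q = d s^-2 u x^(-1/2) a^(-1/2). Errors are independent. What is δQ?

3.33e-06

Q is a product of powers, so relative uncertainties combine in quadrature:
  (1·δd/d)² = (1×0.0675)² = 0.00455;  (-2·δs/s)² = (-2×0.106)² = 0.0448;  (1·δu/u)² = (1×0.102)² = 0.0104;  (−½·δx/x)² = (-0.5×0.0976)² = 0.00238;  (−½·δa/a)² = (-0.5×0.0462)² = 0.000534
δQ/Q = √(0.0626) = 0.250
Q = 1.33e-05, so δQ = 0.250 × 1.33e-05 = 3.33e-06.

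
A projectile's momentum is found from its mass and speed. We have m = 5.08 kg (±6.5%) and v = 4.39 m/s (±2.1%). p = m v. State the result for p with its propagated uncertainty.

Products/powers → add relative errors in quadrature, weighted by exponent:
  (1·δm/m)² = (1×0.0650)² = 0.00423;  (1·δv/v)² = (1×0.0210)² = 0.000441
δp/p = √(0.00467) = 0.0683
p = 22.3 kg·m/s, so δp = 0.0683 × 22.3 = 1.52 kg·m/s.

22.3 ± 1.52 kg·m/s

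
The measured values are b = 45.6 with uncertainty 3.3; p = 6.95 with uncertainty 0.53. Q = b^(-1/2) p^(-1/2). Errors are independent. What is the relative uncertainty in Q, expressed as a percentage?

5.26%

For a monomial Q ∝ b^(-1/2), p^(-1/2), fractional errors add in quadrature:
  (−½·δb/b)² = (-0.5×0.0724)² = 0.00131;  (−½·δp/p)² = (-0.5×0.0763)² = 0.00145
δQ/Q = √(0.00276) = 0.0526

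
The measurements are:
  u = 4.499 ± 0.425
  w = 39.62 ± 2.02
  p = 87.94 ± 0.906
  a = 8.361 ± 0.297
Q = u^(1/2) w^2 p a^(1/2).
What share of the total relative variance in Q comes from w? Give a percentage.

(δQ/Q)² = (½·δu/u)² + (2·δw/w)² + (1·δp/p)² + (½·δa/a)²
  u term: (0.5×0.0945)² = 0.00223
  w term: (2×0.0510)² = 0.0104
  p term: (1×0.0103)² = 0.000106
  a term: (0.5×0.0355)² = 0.000315
Total = 0.0131. Share from w = 0.0104/0.0131 = 0.797.

79.7%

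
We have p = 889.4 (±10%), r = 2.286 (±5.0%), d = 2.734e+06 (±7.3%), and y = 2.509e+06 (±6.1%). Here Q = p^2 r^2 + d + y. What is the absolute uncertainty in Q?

Let w = p^2·r^2 = 4.134e+06. δw/w = √((2·δp/p)² + (2·δr/r)²) = √(0.0400 + 0.0100) = 0.224, so δw = 9.24e+05.
Q = w + d + y: δQ = √(δw² + δd² + δy²) = √(8.54e+11 + 3.98e+10 + 2.34e+10) = 9.58e+05

9.58e+05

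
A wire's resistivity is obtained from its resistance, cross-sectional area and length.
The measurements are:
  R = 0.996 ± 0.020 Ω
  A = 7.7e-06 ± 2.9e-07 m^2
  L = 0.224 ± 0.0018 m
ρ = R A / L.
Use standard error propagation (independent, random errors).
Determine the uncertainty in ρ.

1.49e-06 Ω·m

Each factor contributes (exponent × relative error)² to (δρ/ρ)²:
  (1·δR/R)² = (1×0.0201)² = 0.000403;  (1·δA/A)² = (1×0.0377)² = 0.00142;  (-1·δL/L)² = (-1×0.00804)² = 6.46e-05
δρ/ρ = √(0.00189) = 0.0434
ρ = 3.42e-05 Ω·m, so δρ = 0.0434 × 3.42e-05 = 1.49e-06 Ω·m.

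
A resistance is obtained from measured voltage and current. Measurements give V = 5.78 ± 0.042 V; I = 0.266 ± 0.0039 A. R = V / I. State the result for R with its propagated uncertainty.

21.7 ± 0.356 Ω

Since R is a product/quotient, work with relative uncertainties:
  (1·δV/V)² = (1×0.00727)² = 5.28e-05;  (-1·δI/I)² = (-1×0.0147)² = 0.000215
δR/R = √(0.000268) = 0.0164
R = 21.7 Ω, so δR = 0.0164 × 21.7 = 0.356 Ω.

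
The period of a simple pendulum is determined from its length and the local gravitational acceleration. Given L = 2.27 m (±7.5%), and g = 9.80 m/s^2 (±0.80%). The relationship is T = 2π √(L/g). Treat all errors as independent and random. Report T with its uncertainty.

Since T is a product/quotient, work with relative uncertainties:
  (½·δL/L)² = (0.5×0.0750)² = 0.00141;  (−½·δg/g)² = (-0.5×0.00800)² = 1.6e-05
δT/T = √(0.00142) = 0.0377
T = 3.02 s, so δT = 0.0377 × 3.02 = 0.114 s.

3.02 ± 0.114 s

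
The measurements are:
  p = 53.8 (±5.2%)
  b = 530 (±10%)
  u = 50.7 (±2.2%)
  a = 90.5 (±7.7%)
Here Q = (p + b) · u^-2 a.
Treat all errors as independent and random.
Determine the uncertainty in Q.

Let w = p + b = 584. δw = √(δp² + δb²) = √(7.83 + 2810) = 53.1, so δw/w = 0.0909.
Q is then a monomial in w, u, a:
δQ/Q = √((δw/w)² + (-2·δu/u)² + (1·δa/a)²) = √(0.00826 + 0.00194 + 0.00593) = 0.127
Q = 20.6, so δQ = 0.127 × 20.6 = 2.61.

2.61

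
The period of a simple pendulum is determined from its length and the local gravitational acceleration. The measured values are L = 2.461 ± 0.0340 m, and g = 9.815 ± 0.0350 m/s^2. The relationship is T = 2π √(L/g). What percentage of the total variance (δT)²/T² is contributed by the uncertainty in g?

(δT/T)² = (½·δL/L)² + (−½·δg/g)²
  L term: (0.5×0.0138)² = 4.77e-05
  g term: (-0.5×0.00357)² = 3.18e-06
Total = 5.09e-05. Share from g = 3.18e-06/5.09e-05 = 0.0625.

6.25%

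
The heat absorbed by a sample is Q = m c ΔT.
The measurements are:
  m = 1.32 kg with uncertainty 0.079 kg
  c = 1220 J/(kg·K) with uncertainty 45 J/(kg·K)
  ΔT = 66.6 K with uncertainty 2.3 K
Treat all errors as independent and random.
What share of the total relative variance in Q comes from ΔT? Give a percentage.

(δQ/Q)² = (1·δm/m)² + (1·δc/c)² + (1·δΔT/ΔT)²
  m term: (1×0.0598)² = 0.00358
  c term: (1×0.0369)² = 0.00136
  ΔT term: (1×0.0345)² = 0.00119
Total = 0.00613. Share from ΔT = 0.00119/0.00613 = 0.194.

19.4%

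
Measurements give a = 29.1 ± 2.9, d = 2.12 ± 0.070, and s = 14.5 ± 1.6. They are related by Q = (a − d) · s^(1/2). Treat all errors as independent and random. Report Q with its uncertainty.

103 ± 12.4

Let u = a − d = 27.0. δu = √(δa² + δd²) = √(8.41 + 0.00490) = 2.90, so δu/u = 0.108.
Q is then a monomial in u, s:
δQ/Q = √((δu/u)² + (½·δs/s)²) = √(0.0116 + 0.00304) = 0.121
Q = 103, so δQ = 0.121 × 103 = 12.4.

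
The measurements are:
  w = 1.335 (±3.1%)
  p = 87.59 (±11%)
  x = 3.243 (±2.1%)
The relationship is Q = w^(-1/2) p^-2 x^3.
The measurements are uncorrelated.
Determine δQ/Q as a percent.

Each factor contributes (exponent × relative error)² to (δQ/Q)²:
  (−½·δw/w)² = (-0.5×0.0310)² = 0.000240;  (-2·δp/p)² = (-2×0.110)² = 0.0484;  (3·δx/x)² = (3×0.0210)² = 0.00397
δQ/Q = √(0.0526) = 0.229

22.9%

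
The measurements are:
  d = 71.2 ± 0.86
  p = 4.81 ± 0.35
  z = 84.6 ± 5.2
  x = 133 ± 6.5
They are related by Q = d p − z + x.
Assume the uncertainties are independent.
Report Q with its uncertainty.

Let w = d·p = 342. δw/w = √((1·δd/d)² + (1·δp/p)²) = √(0.000146 + 0.00529) = 0.0738, so δw = 25.3.
Q = w − z + x: δQ = √(δw² + δz² + δx²) = √(638 + 27.0 + 42.2) = 26.6
Q = 391.

391 ± 26.6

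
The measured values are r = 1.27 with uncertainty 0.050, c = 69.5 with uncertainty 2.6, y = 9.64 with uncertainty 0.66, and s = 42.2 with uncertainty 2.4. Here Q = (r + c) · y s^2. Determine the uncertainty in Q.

1.67e+05

Let u = r + c = 70.8. δu = √(δr² + δc²) = √(0.00250 + 6.76) = 2.60, so δu/u = 0.0367.
Q is then a monomial in u, y, s:
δQ/Q = √((δu/u)² + (1·δy/y)² + (2·δs/s)²) = √(0.00135 + 0.00469 + 0.0129) = 0.138
Q = 1.21e+06, so δQ = 0.138 × 1.21e+06 = 1.67e+05.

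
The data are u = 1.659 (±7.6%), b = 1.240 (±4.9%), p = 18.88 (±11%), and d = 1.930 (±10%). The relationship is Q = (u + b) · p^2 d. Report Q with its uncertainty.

Let w = u + b = 2.899. δw = √(δu² + δb²) = √(0.0159 + 0.00369) = 0.140, so δw/w = 0.0483.
Q is then a monomial in w, p, d:
δQ/Q = √((δw/w)² + (2·δp/p)² + (1·δd/d)²) = √(0.00233 + 0.0484 + 0.0100) = 0.246
Q = 1994, so δQ = 0.246 × 1994 = 491.

1994 ± 491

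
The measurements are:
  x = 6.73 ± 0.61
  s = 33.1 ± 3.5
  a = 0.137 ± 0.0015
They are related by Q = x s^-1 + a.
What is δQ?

0.0284

Let p = x·s^-1 = 0.203. δp/p = √((1·δx/x)² + (-1·δs/s)²) = √(0.00822 + 0.0112) = 0.139, so δp = 0.0283.
Q = p + a: δQ = √(δp² + δa²) = √(0.000802 + 2.25e-06) = 0.0284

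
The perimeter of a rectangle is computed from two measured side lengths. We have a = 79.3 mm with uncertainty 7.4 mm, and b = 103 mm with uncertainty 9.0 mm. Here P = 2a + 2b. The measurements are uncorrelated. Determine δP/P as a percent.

6.39%

Absolute uncertainties add in quadrature for a linear combination:
  (2·δa)² = 219;  (2·δb)² = 324
δP = √(543) = 23.3 mm
P = 365 mm, so δP/P = 23.3/365 = 0.0639.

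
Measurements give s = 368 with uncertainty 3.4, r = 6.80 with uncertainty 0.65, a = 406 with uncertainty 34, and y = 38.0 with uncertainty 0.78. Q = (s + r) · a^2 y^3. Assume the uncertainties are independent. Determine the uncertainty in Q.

6.06e+11

Let u = s + r = 375. δu = √(δs² + δr²) = √(11.6 + 0.423) = 3.46, so δu/u = 0.00924.
Q is then a monomial in u, a, y:
δQ/Q = √((δu/u)² + (2·δa/a)² + (3·δy/y)²) = √(8.53e-05 + 0.0281 + 0.00379) = 0.179
Q = 3.39e+12, so δQ = 0.179 × 3.39e+12 = 6.06e+11.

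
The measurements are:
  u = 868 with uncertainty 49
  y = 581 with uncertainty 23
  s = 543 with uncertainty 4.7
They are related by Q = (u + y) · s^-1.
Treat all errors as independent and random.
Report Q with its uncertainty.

Let w = u + y = 1450. δw = √(δu² + δy²) = √(2400 + 529) = 54.1, so δw/w = 0.0374.
Q is then a monomial in w, s:
δQ/Q = √((δw/w)² + (-1·δs/s)²) = √(0.00140 + 7.49e-05) = 0.0383
Q = 2.67, so δQ = 0.0383 × 2.67 = 0.102.

2.67 ± 0.102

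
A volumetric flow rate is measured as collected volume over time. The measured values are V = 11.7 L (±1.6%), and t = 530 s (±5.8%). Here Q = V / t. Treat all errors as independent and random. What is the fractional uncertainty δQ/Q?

For a monomial Q ∝ V, t^-1, fractional errors add in quadrature:
  (1·δV/V)² = (1×0.0160)² = 0.000256;  (-1·δt/t)² = (-1×0.0580)² = 0.00336
δQ/Q = √(0.00362) = 0.0602

0.0602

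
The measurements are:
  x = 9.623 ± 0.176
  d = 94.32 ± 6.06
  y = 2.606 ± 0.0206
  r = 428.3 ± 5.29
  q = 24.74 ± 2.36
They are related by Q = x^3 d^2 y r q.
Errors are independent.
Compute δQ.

Relative error in a monomial: (δQ/Q)² = Σ (nᵢ · δxᵢ/xᵢ)².
  (3·δx/x)² = (3×0.0183)² = 0.00301;  (2·δd/d)² = (2×0.0642)² = 0.0165;  (1·δy/y)² = (1×0.00790)² = 6.25e-05;  (1·δr/r)² = (1×0.0124)² = 0.000153;  (1·δq/q)² = (1×0.0954)² = 0.00910
δQ/Q = √(0.0288) = 0.170
Q = 2.189e+11, so δQ = 0.170 × 2.189e+11 = 3.72e+10.

3.72e+10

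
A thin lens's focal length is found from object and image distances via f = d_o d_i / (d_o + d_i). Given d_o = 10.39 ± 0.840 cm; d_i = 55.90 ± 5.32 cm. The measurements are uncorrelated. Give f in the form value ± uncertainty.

8.762 ± 0.611 cm

∂f/∂d_o = (d_i/(d_o+d_i))² = 0.711;  ∂f/∂d_i = (d_o/(d_o+d_i))² = 0.0246
δf = √((∂f/∂d_o · δd_o)² + (∂f/∂d_i · δd_i)²) = √(0.357 + 0.0171) = 0.611 cm
f = 8.762 cm.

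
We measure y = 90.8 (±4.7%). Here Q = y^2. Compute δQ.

Q ∝ y^2, so δQ/Q = |2| · δy/y = 2 × 0.0470 = 0.0940.
Q = 8240, so δQ = 0.0940 × 8240 = 775.

775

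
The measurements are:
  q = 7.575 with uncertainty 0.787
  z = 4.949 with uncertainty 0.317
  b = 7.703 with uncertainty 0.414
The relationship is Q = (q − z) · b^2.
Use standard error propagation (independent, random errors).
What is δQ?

Let u = q − z = 2.626. δu = √(δq² + δz²) = √(0.619 + 0.100) = 0.848, so δu/u = 0.323.
Q is then a monomial in u, b:
δQ/Q = √((δu/u)² + (2·δb/b)²) = √(0.104 + 0.0116) = 0.341
Q = 155.8, so δQ = 0.341 × 155.8 = 53.1.

53.1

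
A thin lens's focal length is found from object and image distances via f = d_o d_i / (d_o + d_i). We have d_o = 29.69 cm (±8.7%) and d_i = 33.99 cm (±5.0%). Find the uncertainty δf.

∂f/∂d_o = (d_i/(d_o+d_i))² = 0.285;  ∂f/∂d_i = (d_o/(d_o+d_i))² = 0.217
δf = √((∂f/∂d_o · δd_o)² + (∂f/∂d_i · δd_i)²) = √(0.542 + 0.136) = 0.823 cm

0.823 cm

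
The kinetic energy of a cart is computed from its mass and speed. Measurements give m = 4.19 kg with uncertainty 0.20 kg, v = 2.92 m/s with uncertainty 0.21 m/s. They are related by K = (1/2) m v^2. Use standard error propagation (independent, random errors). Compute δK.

2.71 J

Each factor contributes (exponent × relative error)² to (δK/K)²:
  (1·δm/m)² = (1×0.0477)² = 0.00228;  (2·δv/v)² = (2×0.0719)² = 0.0207
δK/K = √(0.0230) = 0.152
K = 17.9 J, so δK = 0.152 × 17.9 = 2.71 J.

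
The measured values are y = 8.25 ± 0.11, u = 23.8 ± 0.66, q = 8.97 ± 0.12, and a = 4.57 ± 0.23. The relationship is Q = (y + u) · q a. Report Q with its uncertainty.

1310 ± 73.7

Let w = y + u = 32.0. δw = √(δy² + δu²) = √(0.0121 + 0.436) = 0.669, so δw/w = 0.0209.
Q is then a monomial in w, q, a:
δQ/Q = √((δw/w)² + (1·δq/q)² + (1·δa/a)²) = √(0.000436 + 0.000179 + 0.00253) = 0.0561
Q = 1310, so δQ = 0.0561 × 1310 = 73.7.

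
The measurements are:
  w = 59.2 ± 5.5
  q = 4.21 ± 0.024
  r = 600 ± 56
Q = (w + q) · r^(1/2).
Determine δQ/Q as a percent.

Let u = w + q = 63.4. δu = √(δw² + δq²) = √(30.2 + 0.000576) = 5.50, so δu/u = 0.0867.
Q is then a monomial in u, r:
δQ/Q = √((δu/u)² + (½·δr/r)²) = √(0.00752 + 0.00218) = 0.0985

9.85%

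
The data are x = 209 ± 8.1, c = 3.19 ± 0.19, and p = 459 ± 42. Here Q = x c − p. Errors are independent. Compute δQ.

Let w = x·c = 667. δw/w = √((1·δx/x)² + (1·δc/c)²) = √(0.00150 + 0.00355) = 0.0711, so δw = 47.4.
Q = w − p: δQ = √(δw² + δp²) = √(2240 + 1760) = 63.3

63.3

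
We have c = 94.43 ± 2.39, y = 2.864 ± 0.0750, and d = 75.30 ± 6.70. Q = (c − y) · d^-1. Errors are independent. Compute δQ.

Let u = c − y = 91.57. δu = √(δc² + δy²) = √(5.71 + 0.00562) = 2.39, so δu/u = 0.0261.
Q is then a monomial in u, d:
δQ/Q = √((δu/u)² + (-1·δd/d)²) = √(0.000682 + 0.00792) = 0.0927
Q = 1.216, so δQ = 0.0927 × 1.216 = 0.113.

0.113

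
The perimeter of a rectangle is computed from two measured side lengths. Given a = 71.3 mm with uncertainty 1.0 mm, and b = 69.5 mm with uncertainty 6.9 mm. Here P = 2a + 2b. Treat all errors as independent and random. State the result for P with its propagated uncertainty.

282 ± 13.9 mm

Sums and differences: (δP)² = Σ (cᵢ δxᵢ)².
  (2·δa)² = 4.00;  (2·δb)² = 190
δP = √(194) = 13.9 mm
P = 282 mm.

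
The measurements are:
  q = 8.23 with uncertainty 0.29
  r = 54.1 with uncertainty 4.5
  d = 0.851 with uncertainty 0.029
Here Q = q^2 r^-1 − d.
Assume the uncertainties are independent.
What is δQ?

0.140

Let p = q^2·r^-1 = 1.25. δp/p = √((2·δq/q)² + (-1·δr/r)²) = √(0.00497 + 0.00692) = 0.109, so δp = 0.136.
Q = p − d: δQ = √(δp² + δd²) = √(0.0186 + 0.000841) = 0.140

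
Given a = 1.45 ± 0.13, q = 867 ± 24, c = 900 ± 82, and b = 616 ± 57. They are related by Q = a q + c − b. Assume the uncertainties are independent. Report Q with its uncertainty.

1540 ± 155

Let p = a·q = 1260. δp/p = √((1·δa/a)² + (1·δq/q)²) = √(0.00804 + 0.000766) = 0.0938, so δp = 118.
Q = p + c − b: δQ = √(δp² + δc² + δb²) = √(13900 + 6720 + 3250) = 155
Q = 1540.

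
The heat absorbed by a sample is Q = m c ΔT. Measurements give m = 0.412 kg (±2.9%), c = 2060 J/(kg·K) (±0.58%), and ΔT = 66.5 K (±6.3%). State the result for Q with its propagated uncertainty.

Each factor contributes (exponent × relative error)² to (δQ/Q)²:
  (1·δm/m)² = (1×0.0290)² = 0.000841;  (1·δc/c)² = (1×0.00580)² = 3.36e-05;  (1·δΔT/ΔT)² = (1×0.0630)² = 0.00397
δQ/Q = √(0.00484) = 0.0696
Q = 56400 J, so δQ = 0.0696 × 56400 = 3930 J.

56400 ± 3930 J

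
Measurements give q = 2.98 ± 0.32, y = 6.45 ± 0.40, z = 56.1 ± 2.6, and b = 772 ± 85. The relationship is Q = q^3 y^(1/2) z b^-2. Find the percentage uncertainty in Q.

Products/powers → add relative errors in quadrature, weighted by exponent:
  (3·δq/q)² = (3×0.107)² = 0.104;  (½·δy/y)² = (0.5×0.0620)² = 0.000961;  (1·δz/z)² = (1×0.0463)² = 0.00215;  (-2·δb/b)² = (-2×0.110)² = 0.0485
δQ/Q = √(0.155) = 0.394

39.4%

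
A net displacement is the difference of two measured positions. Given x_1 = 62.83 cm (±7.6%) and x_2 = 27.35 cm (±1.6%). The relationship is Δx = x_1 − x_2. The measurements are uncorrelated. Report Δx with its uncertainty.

Absolute uncertainties add in quadrature for a linear combination:
  (δx_1)² = 22.8;  (δx_2)² = 0.191
δΔx = √(23.0) = 4.80 cm
Δx = 35.48 cm.

35.48 ± 4.80 cm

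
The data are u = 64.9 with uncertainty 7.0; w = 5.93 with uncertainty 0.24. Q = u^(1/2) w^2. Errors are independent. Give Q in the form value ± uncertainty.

Products/powers → add relative errors in quadrature, weighted by exponent:
  (½·δu/u)² = (0.5×0.108)² = 0.00291;  (2·δw/w)² = (2×0.0405)² = 0.00655
δQ/Q = √(0.00946) = 0.0973
Q = 283, so δQ = 0.0973 × 283 = 27.6.

283 ± 27.6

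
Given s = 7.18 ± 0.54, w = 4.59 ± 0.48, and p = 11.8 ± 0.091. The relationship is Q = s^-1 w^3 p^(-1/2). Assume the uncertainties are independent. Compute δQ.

Products/powers → add relative errors in quadrature, weighted by exponent:
  (-1·δs/s)² = (-1×0.0752)² = 0.00566;  (3·δw/w)² = (3×0.105)² = 0.0984;  (−½·δp/p)² = (-0.5×0.00771)² = 1.49e-05
δQ/Q = √(0.104) = 0.323
Q = 3.92, so δQ = 0.323 × 3.92 = 1.26.

1.26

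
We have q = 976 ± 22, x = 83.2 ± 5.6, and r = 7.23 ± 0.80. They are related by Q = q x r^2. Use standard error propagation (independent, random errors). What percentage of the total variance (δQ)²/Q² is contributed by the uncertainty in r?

90.7%

(δQ/Q)² = (1·δq/q)² + (1·δx/x)² + (2·δr/r)²
  q term: (1×0.0225)² = 0.000508
  x term: (1×0.0673)² = 0.00453
  r term: (2×0.111)² = 0.0490
Total = 0.0540. Share from r = 0.0490/0.0540 = 0.907.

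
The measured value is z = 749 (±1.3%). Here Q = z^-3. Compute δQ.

9.28e-11

Q ∝ z^-3, so δQ/Q = |-3| · δz/z = 3 × 0.0130 = 0.0390.
Q = 2.38e-09, so δQ = 0.0390 × 2.38e-09 = 9.28e-11.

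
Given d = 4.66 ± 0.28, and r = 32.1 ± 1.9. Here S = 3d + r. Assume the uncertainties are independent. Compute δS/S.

0.0451

S is a linear combination, so absolute uncertainties add in quadrature:
  (3·δd)² = 0.706;  (δr)² = 3.61
δS = √(4.32) = 2.08
S = 46.1, so δS/S = 2.08/46.1 = 0.0451.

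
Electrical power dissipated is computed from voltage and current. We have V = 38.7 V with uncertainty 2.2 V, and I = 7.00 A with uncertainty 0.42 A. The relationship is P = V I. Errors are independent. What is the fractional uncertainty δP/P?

Products/powers → add relative errors in quadrature, weighted by exponent:
  (1·δV/V)² = (1×0.0568)² = 0.00323;  (1·δI/I)² = (1×0.0600)² = 0.00360
δP/P = √(0.00683) = 0.0827

0.0827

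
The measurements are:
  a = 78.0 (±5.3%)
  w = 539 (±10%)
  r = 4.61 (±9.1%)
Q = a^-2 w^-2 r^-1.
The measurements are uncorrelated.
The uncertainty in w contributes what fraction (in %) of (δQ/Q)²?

67.2%

(δQ/Q)² = (-2·δa/a)² + (-2·δw/w)² + (-1·δr/r)²
  a term: (-2×0.0530)² = 0.0112
  w term: (-2×0.100)² = 0.0400
  r term: (-1×0.0910)² = 0.00828
Total = 0.0595. Share from w = 0.0400/0.0595 = 0.672.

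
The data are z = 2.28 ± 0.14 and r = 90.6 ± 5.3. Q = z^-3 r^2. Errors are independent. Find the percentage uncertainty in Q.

Q is a product of powers, so relative uncertainties combine in quadrature:
  (-3·δz/z)² = (-3×0.0614)² = 0.0339;  (2·δr/r)² = (2×0.0585)² = 0.0137
δQ/Q = √(0.0476) = 0.218

21.8%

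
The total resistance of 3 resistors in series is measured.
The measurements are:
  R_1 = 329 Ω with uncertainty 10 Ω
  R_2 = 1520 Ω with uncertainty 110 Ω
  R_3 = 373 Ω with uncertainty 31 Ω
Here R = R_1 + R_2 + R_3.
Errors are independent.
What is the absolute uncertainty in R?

115 Ω

Each term contributes (cᵢ δxᵢ)² to (δR)²:
  (δR_1)² = 100;  (δR_2)² = 12100;  (δR_3)² = 961
δR = √(13200) = 115 Ω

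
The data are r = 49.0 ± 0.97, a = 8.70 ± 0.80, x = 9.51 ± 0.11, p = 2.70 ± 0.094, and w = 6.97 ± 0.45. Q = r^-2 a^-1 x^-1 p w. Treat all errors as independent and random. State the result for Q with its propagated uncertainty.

(9.47 ± 1.18) × 10^-5

Relative error in a monomial: (δQ/Q)² = Σ (nᵢ · δxᵢ/xᵢ)².
  (-2·δr/r)² = (-2×0.0198)² = 0.00157;  (-1·δa/a)² = (-1×0.0920)² = 0.00846;  (-1·δx/x)² = (-1×0.0116)² = 0.000134;  (1·δp/p)² = (1×0.0348)² = 0.00121;  (1·δw/w)² = (1×0.0646)² = 0.00417
δQ/Q = √(0.0155) = 0.125
Q = 9.47e-05, so δQ = 0.125 × 9.47e-05 = 1.18e-05.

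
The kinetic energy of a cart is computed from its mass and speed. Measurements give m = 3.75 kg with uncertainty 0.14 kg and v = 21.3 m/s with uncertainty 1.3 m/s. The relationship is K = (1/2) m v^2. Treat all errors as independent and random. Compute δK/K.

For a monomial K ∝ m, v^2, fractional errors add in quadrature:
  (1·δm/m)² = (1×0.0373)² = 0.00139;  (2·δv/v)² = (2×0.0610)² = 0.0149
δK/K = √(0.0163) = 0.128

0.128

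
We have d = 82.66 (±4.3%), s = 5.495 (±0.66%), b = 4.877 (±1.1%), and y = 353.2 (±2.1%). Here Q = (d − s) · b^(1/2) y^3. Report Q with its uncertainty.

Let u = d − s = 77.16. δu = √(δd² + δs²) = √(12.6 + 0.00132) = 3.55, so δu/u = 0.0461.
Q is then a monomial in u, b, y:
δQ/Q = √((δu/u)² + (½·δb/b)² + (3·δy/y)²) = √(0.00212 + 3.03e-05 + 0.00397) = 0.0782
Q = 7.509e+09, so δQ = 0.0782 × 7.509e+09 = 5.87e+08.

(7.509 ± 0.587) × 10^9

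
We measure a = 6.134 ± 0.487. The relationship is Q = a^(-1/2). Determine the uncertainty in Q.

0.0160

Relative error in a monomial: (δQ/Q)² = Σ (nᵢ · δxᵢ/xᵢ)².
  (−½·δa/a)² = (-0.5×0.0794)² = 0.00158
δQ/Q = √(0.00158) = 0.0397
Q = 0.4038, so δQ = 0.0397 × 0.4038 = 0.0160.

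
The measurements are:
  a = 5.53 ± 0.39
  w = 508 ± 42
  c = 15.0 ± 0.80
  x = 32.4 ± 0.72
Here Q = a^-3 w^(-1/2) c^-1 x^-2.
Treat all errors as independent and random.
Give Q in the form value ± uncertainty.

(1.67 ± 0.377) × 10^-8

Since Q is a product/quotient, work with relative uncertainties:
  (-3·δa/a)² = (-3×0.0705)² = 0.0448;  (−½·δw/w)² = (-0.5×0.0827)² = 0.00171;  (-1·δc/c)² = (-1×0.0533)² = 0.00284;  (-2·δx/x)² = (-2×0.0222)² = 0.00198
δQ/Q = √(0.0513) = 0.226
Q = 1.67e-08, so δQ = 0.226 × 1.67e-08 = 3.77e-09.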